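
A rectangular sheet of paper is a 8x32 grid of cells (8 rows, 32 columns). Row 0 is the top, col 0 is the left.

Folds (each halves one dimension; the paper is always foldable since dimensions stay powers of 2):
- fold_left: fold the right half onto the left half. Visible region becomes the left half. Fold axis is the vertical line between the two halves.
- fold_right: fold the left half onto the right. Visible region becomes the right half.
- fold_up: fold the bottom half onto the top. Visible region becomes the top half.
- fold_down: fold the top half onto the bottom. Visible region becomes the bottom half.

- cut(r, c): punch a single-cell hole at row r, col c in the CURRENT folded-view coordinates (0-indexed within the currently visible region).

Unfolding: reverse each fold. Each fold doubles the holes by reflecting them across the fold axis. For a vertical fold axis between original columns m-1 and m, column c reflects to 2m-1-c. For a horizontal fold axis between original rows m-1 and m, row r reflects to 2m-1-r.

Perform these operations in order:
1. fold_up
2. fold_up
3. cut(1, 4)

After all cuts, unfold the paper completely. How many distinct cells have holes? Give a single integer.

Answer: 4

Derivation:
Op 1 fold_up: fold axis h@4; visible region now rows[0,4) x cols[0,32) = 4x32
Op 2 fold_up: fold axis h@2; visible region now rows[0,2) x cols[0,32) = 2x32
Op 3 cut(1, 4): punch at orig (1,4); cuts so far [(1, 4)]; region rows[0,2) x cols[0,32) = 2x32
Unfold 1 (reflect across h@2): 2 holes -> [(1, 4), (2, 4)]
Unfold 2 (reflect across h@4): 4 holes -> [(1, 4), (2, 4), (5, 4), (6, 4)]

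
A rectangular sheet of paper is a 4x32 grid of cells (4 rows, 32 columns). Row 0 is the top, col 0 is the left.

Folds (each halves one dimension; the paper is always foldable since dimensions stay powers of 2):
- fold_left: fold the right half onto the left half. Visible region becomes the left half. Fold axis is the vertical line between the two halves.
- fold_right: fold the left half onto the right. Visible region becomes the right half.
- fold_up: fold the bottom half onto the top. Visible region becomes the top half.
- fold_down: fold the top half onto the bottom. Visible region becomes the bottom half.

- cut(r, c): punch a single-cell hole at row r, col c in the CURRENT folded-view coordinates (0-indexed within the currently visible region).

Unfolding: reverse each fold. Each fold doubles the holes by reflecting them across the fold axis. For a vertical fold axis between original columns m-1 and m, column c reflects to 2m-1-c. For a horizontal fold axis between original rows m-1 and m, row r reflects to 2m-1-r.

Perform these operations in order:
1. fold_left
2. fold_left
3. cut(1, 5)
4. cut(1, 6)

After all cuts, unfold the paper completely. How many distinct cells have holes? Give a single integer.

Answer: 8

Derivation:
Op 1 fold_left: fold axis v@16; visible region now rows[0,4) x cols[0,16) = 4x16
Op 2 fold_left: fold axis v@8; visible region now rows[0,4) x cols[0,8) = 4x8
Op 3 cut(1, 5): punch at orig (1,5); cuts so far [(1, 5)]; region rows[0,4) x cols[0,8) = 4x8
Op 4 cut(1, 6): punch at orig (1,6); cuts so far [(1, 5), (1, 6)]; region rows[0,4) x cols[0,8) = 4x8
Unfold 1 (reflect across v@8): 4 holes -> [(1, 5), (1, 6), (1, 9), (1, 10)]
Unfold 2 (reflect across v@16): 8 holes -> [(1, 5), (1, 6), (1, 9), (1, 10), (1, 21), (1, 22), (1, 25), (1, 26)]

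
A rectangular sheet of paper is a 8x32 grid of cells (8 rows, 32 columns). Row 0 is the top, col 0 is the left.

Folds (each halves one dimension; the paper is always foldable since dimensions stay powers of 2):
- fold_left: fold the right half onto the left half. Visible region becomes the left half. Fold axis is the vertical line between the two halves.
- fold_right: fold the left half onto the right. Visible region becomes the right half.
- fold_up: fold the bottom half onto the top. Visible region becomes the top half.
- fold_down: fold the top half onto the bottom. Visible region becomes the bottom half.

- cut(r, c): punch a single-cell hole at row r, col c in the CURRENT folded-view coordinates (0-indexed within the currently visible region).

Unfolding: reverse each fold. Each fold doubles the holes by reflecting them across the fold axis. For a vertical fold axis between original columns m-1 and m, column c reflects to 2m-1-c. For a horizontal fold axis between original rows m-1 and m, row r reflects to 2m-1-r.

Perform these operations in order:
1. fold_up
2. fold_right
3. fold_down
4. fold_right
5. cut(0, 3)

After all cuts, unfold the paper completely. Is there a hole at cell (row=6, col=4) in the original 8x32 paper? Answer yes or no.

Answer: yes

Derivation:
Op 1 fold_up: fold axis h@4; visible region now rows[0,4) x cols[0,32) = 4x32
Op 2 fold_right: fold axis v@16; visible region now rows[0,4) x cols[16,32) = 4x16
Op 3 fold_down: fold axis h@2; visible region now rows[2,4) x cols[16,32) = 2x16
Op 4 fold_right: fold axis v@24; visible region now rows[2,4) x cols[24,32) = 2x8
Op 5 cut(0, 3): punch at orig (2,27); cuts so far [(2, 27)]; region rows[2,4) x cols[24,32) = 2x8
Unfold 1 (reflect across v@24): 2 holes -> [(2, 20), (2, 27)]
Unfold 2 (reflect across h@2): 4 holes -> [(1, 20), (1, 27), (2, 20), (2, 27)]
Unfold 3 (reflect across v@16): 8 holes -> [(1, 4), (1, 11), (1, 20), (1, 27), (2, 4), (2, 11), (2, 20), (2, 27)]
Unfold 4 (reflect across h@4): 16 holes -> [(1, 4), (1, 11), (1, 20), (1, 27), (2, 4), (2, 11), (2, 20), (2, 27), (5, 4), (5, 11), (5, 20), (5, 27), (6, 4), (6, 11), (6, 20), (6, 27)]
Holes: [(1, 4), (1, 11), (1, 20), (1, 27), (2, 4), (2, 11), (2, 20), (2, 27), (5, 4), (5, 11), (5, 20), (5, 27), (6, 4), (6, 11), (6, 20), (6, 27)]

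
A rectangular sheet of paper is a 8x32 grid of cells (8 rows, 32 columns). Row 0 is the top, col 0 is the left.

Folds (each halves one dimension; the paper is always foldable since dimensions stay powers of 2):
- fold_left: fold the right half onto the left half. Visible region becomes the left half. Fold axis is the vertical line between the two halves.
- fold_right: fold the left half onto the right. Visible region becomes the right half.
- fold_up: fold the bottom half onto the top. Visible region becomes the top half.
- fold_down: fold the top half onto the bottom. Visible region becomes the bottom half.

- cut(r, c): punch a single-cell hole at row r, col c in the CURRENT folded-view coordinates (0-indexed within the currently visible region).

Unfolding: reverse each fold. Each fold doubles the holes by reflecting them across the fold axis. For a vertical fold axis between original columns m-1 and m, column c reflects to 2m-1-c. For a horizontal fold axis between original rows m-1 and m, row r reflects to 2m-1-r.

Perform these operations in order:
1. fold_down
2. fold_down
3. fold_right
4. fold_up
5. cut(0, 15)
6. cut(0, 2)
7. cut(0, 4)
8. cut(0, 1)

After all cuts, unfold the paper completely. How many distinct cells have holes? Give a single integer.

Op 1 fold_down: fold axis h@4; visible region now rows[4,8) x cols[0,32) = 4x32
Op 2 fold_down: fold axis h@6; visible region now rows[6,8) x cols[0,32) = 2x32
Op 3 fold_right: fold axis v@16; visible region now rows[6,8) x cols[16,32) = 2x16
Op 4 fold_up: fold axis h@7; visible region now rows[6,7) x cols[16,32) = 1x16
Op 5 cut(0, 15): punch at orig (6,31); cuts so far [(6, 31)]; region rows[6,7) x cols[16,32) = 1x16
Op 6 cut(0, 2): punch at orig (6,18); cuts so far [(6, 18), (6, 31)]; region rows[6,7) x cols[16,32) = 1x16
Op 7 cut(0, 4): punch at orig (6,20); cuts so far [(6, 18), (6, 20), (6, 31)]; region rows[6,7) x cols[16,32) = 1x16
Op 8 cut(0, 1): punch at orig (6,17); cuts so far [(6, 17), (6, 18), (6, 20), (6, 31)]; region rows[6,7) x cols[16,32) = 1x16
Unfold 1 (reflect across h@7): 8 holes -> [(6, 17), (6, 18), (6, 20), (6, 31), (7, 17), (7, 18), (7, 20), (7, 31)]
Unfold 2 (reflect across v@16): 16 holes -> [(6, 0), (6, 11), (6, 13), (6, 14), (6, 17), (6, 18), (6, 20), (6, 31), (7, 0), (7, 11), (7, 13), (7, 14), (7, 17), (7, 18), (7, 20), (7, 31)]
Unfold 3 (reflect across h@6): 32 holes -> [(4, 0), (4, 11), (4, 13), (4, 14), (4, 17), (4, 18), (4, 20), (4, 31), (5, 0), (5, 11), (5, 13), (5, 14), (5, 17), (5, 18), (5, 20), (5, 31), (6, 0), (6, 11), (6, 13), (6, 14), (6, 17), (6, 18), (6, 20), (6, 31), (7, 0), (7, 11), (7, 13), (7, 14), (7, 17), (7, 18), (7, 20), (7, 31)]
Unfold 4 (reflect across h@4): 64 holes -> [(0, 0), (0, 11), (0, 13), (0, 14), (0, 17), (0, 18), (0, 20), (0, 31), (1, 0), (1, 11), (1, 13), (1, 14), (1, 17), (1, 18), (1, 20), (1, 31), (2, 0), (2, 11), (2, 13), (2, 14), (2, 17), (2, 18), (2, 20), (2, 31), (3, 0), (3, 11), (3, 13), (3, 14), (3, 17), (3, 18), (3, 20), (3, 31), (4, 0), (4, 11), (4, 13), (4, 14), (4, 17), (4, 18), (4, 20), (4, 31), (5, 0), (5, 11), (5, 13), (5, 14), (5, 17), (5, 18), (5, 20), (5, 31), (6, 0), (6, 11), (6, 13), (6, 14), (6, 17), (6, 18), (6, 20), (6, 31), (7, 0), (7, 11), (7, 13), (7, 14), (7, 17), (7, 18), (7, 20), (7, 31)]

Answer: 64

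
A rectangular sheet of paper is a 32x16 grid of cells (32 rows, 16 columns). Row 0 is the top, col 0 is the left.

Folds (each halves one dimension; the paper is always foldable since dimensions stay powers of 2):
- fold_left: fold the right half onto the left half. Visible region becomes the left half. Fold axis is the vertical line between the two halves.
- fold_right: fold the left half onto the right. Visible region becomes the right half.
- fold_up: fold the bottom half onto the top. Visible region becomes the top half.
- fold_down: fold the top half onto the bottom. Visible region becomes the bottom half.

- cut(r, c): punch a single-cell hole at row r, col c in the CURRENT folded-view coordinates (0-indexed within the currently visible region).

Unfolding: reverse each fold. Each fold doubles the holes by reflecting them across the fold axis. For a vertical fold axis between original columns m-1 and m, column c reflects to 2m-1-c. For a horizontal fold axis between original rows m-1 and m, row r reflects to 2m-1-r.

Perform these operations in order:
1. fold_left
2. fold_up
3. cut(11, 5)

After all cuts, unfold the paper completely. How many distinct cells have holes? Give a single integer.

Answer: 4

Derivation:
Op 1 fold_left: fold axis v@8; visible region now rows[0,32) x cols[0,8) = 32x8
Op 2 fold_up: fold axis h@16; visible region now rows[0,16) x cols[0,8) = 16x8
Op 3 cut(11, 5): punch at orig (11,5); cuts so far [(11, 5)]; region rows[0,16) x cols[0,8) = 16x8
Unfold 1 (reflect across h@16): 2 holes -> [(11, 5), (20, 5)]
Unfold 2 (reflect across v@8): 4 holes -> [(11, 5), (11, 10), (20, 5), (20, 10)]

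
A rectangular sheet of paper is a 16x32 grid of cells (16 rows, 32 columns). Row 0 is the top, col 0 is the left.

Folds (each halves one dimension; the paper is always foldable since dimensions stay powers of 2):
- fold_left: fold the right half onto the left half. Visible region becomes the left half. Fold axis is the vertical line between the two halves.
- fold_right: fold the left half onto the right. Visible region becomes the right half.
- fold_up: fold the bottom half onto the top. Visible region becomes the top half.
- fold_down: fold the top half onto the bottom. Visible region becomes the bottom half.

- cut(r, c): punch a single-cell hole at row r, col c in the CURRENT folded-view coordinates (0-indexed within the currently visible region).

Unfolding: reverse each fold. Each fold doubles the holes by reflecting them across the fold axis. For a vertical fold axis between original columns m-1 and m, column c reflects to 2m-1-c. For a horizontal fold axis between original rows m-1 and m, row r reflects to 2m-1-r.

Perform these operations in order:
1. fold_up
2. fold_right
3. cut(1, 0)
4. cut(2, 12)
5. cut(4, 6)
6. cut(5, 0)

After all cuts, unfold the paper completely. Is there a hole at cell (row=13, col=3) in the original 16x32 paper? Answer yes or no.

Answer: yes

Derivation:
Op 1 fold_up: fold axis h@8; visible region now rows[0,8) x cols[0,32) = 8x32
Op 2 fold_right: fold axis v@16; visible region now rows[0,8) x cols[16,32) = 8x16
Op 3 cut(1, 0): punch at orig (1,16); cuts so far [(1, 16)]; region rows[0,8) x cols[16,32) = 8x16
Op 4 cut(2, 12): punch at orig (2,28); cuts so far [(1, 16), (2, 28)]; region rows[0,8) x cols[16,32) = 8x16
Op 5 cut(4, 6): punch at orig (4,22); cuts so far [(1, 16), (2, 28), (4, 22)]; region rows[0,8) x cols[16,32) = 8x16
Op 6 cut(5, 0): punch at orig (5,16); cuts so far [(1, 16), (2, 28), (4, 22), (5, 16)]; region rows[0,8) x cols[16,32) = 8x16
Unfold 1 (reflect across v@16): 8 holes -> [(1, 15), (1, 16), (2, 3), (2, 28), (4, 9), (4, 22), (5, 15), (5, 16)]
Unfold 2 (reflect across h@8): 16 holes -> [(1, 15), (1, 16), (2, 3), (2, 28), (4, 9), (4, 22), (5, 15), (5, 16), (10, 15), (10, 16), (11, 9), (11, 22), (13, 3), (13, 28), (14, 15), (14, 16)]
Holes: [(1, 15), (1, 16), (2, 3), (2, 28), (4, 9), (4, 22), (5, 15), (5, 16), (10, 15), (10, 16), (11, 9), (11, 22), (13, 3), (13, 28), (14, 15), (14, 16)]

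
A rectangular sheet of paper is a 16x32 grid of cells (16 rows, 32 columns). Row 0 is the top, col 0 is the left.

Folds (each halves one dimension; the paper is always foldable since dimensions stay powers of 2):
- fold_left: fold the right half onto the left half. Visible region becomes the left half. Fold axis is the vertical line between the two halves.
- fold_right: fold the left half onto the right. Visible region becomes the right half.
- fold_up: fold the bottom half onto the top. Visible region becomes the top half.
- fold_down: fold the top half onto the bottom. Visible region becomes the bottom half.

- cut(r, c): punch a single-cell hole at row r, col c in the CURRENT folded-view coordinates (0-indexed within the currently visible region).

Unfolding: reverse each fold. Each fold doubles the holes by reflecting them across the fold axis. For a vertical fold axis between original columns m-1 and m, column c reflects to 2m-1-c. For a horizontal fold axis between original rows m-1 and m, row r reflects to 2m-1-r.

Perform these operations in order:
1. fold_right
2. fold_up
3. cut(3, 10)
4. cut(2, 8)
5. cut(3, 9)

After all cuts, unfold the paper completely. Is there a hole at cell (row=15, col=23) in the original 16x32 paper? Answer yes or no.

Op 1 fold_right: fold axis v@16; visible region now rows[0,16) x cols[16,32) = 16x16
Op 2 fold_up: fold axis h@8; visible region now rows[0,8) x cols[16,32) = 8x16
Op 3 cut(3, 10): punch at orig (3,26); cuts so far [(3, 26)]; region rows[0,8) x cols[16,32) = 8x16
Op 4 cut(2, 8): punch at orig (2,24); cuts so far [(2, 24), (3, 26)]; region rows[0,8) x cols[16,32) = 8x16
Op 5 cut(3, 9): punch at orig (3,25); cuts so far [(2, 24), (3, 25), (3, 26)]; region rows[0,8) x cols[16,32) = 8x16
Unfold 1 (reflect across h@8): 6 holes -> [(2, 24), (3, 25), (3, 26), (12, 25), (12, 26), (13, 24)]
Unfold 2 (reflect across v@16): 12 holes -> [(2, 7), (2, 24), (3, 5), (3, 6), (3, 25), (3, 26), (12, 5), (12, 6), (12, 25), (12, 26), (13, 7), (13, 24)]
Holes: [(2, 7), (2, 24), (3, 5), (3, 6), (3, 25), (3, 26), (12, 5), (12, 6), (12, 25), (12, 26), (13, 7), (13, 24)]

Answer: no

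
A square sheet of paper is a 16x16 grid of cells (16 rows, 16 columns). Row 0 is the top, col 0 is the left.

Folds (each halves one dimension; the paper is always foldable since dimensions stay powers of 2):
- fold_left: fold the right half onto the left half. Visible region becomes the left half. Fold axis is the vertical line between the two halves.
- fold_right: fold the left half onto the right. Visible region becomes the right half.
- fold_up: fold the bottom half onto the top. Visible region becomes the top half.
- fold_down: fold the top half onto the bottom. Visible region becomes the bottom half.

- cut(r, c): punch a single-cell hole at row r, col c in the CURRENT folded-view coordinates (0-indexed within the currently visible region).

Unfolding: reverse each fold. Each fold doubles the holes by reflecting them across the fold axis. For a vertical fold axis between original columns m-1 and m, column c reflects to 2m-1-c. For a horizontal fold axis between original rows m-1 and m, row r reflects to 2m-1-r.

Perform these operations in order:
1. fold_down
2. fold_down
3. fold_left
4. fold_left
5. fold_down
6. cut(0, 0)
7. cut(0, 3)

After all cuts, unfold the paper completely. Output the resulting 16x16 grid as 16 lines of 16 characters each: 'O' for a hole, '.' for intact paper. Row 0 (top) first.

Answer: ................
O..OO..OO..OO..O
O..OO..OO..OO..O
................
................
O..OO..OO..OO..O
O..OO..OO..OO..O
................
................
O..OO..OO..OO..O
O..OO..OO..OO..O
................
................
O..OO..OO..OO..O
O..OO..OO..OO..O
................

Derivation:
Op 1 fold_down: fold axis h@8; visible region now rows[8,16) x cols[0,16) = 8x16
Op 2 fold_down: fold axis h@12; visible region now rows[12,16) x cols[0,16) = 4x16
Op 3 fold_left: fold axis v@8; visible region now rows[12,16) x cols[0,8) = 4x8
Op 4 fold_left: fold axis v@4; visible region now rows[12,16) x cols[0,4) = 4x4
Op 5 fold_down: fold axis h@14; visible region now rows[14,16) x cols[0,4) = 2x4
Op 6 cut(0, 0): punch at orig (14,0); cuts so far [(14, 0)]; region rows[14,16) x cols[0,4) = 2x4
Op 7 cut(0, 3): punch at orig (14,3); cuts so far [(14, 0), (14, 3)]; region rows[14,16) x cols[0,4) = 2x4
Unfold 1 (reflect across h@14): 4 holes -> [(13, 0), (13, 3), (14, 0), (14, 3)]
Unfold 2 (reflect across v@4): 8 holes -> [(13, 0), (13, 3), (13, 4), (13, 7), (14, 0), (14, 3), (14, 4), (14, 7)]
Unfold 3 (reflect across v@8): 16 holes -> [(13, 0), (13, 3), (13, 4), (13, 7), (13, 8), (13, 11), (13, 12), (13, 15), (14, 0), (14, 3), (14, 4), (14, 7), (14, 8), (14, 11), (14, 12), (14, 15)]
Unfold 4 (reflect across h@12): 32 holes -> [(9, 0), (9, 3), (9, 4), (9, 7), (9, 8), (9, 11), (9, 12), (9, 15), (10, 0), (10, 3), (10, 4), (10, 7), (10, 8), (10, 11), (10, 12), (10, 15), (13, 0), (13, 3), (13, 4), (13, 7), (13, 8), (13, 11), (13, 12), (13, 15), (14, 0), (14, 3), (14, 4), (14, 7), (14, 8), (14, 11), (14, 12), (14, 15)]
Unfold 5 (reflect across h@8): 64 holes -> [(1, 0), (1, 3), (1, 4), (1, 7), (1, 8), (1, 11), (1, 12), (1, 15), (2, 0), (2, 3), (2, 4), (2, 7), (2, 8), (2, 11), (2, 12), (2, 15), (5, 0), (5, 3), (5, 4), (5, 7), (5, 8), (5, 11), (5, 12), (5, 15), (6, 0), (6, 3), (6, 4), (6, 7), (6, 8), (6, 11), (6, 12), (6, 15), (9, 0), (9, 3), (9, 4), (9, 7), (9, 8), (9, 11), (9, 12), (9, 15), (10, 0), (10, 3), (10, 4), (10, 7), (10, 8), (10, 11), (10, 12), (10, 15), (13, 0), (13, 3), (13, 4), (13, 7), (13, 8), (13, 11), (13, 12), (13, 15), (14, 0), (14, 3), (14, 4), (14, 7), (14, 8), (14, 11), (14, 12), (14, 15)]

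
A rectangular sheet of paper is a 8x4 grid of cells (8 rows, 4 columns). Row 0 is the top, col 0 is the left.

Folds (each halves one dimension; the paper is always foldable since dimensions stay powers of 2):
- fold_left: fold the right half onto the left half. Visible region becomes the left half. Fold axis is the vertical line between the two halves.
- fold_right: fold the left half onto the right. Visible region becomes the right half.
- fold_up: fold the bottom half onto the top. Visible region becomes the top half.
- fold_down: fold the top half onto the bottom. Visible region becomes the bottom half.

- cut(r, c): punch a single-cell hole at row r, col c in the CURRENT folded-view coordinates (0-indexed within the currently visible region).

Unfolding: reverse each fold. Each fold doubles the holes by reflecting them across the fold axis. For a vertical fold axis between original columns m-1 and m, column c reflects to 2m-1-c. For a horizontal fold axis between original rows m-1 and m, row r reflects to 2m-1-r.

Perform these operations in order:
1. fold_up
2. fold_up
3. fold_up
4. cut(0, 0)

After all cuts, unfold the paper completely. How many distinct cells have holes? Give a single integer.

Op 1 fold_up: fold axis h@4; visible region now rows[0,4) x cols[0,4) = 4x4
Op 2 fold_up: fold axis h@2; visible region now rows[0,2) x cols[0,4) = 2x4
Op 3 fold_up: fold axis h@1; visible region now rows[0,1) x cols[0,4) = 1x4
Op 4 cut(0, 0): punch at orig (0,0); cuts so far [(0, 0)]; region rows[0,1) x cols[0,4) = 1x4
Unfold 1 (reflect across h@1): 2 holes -> [(0, 0), (1, 0)]
Unfold 2 (reflect across h@2): 4 holes -> [(0, 0), (1, 0), (2, 0), (3, 0)]
Unfold 3 (reflect across h@4): 8 holes -> [(0, 0), (1, 0), (2, 0), (3, 0), (4, 0), (5, 0), (6, 0), (7, 0)]

Answer: 8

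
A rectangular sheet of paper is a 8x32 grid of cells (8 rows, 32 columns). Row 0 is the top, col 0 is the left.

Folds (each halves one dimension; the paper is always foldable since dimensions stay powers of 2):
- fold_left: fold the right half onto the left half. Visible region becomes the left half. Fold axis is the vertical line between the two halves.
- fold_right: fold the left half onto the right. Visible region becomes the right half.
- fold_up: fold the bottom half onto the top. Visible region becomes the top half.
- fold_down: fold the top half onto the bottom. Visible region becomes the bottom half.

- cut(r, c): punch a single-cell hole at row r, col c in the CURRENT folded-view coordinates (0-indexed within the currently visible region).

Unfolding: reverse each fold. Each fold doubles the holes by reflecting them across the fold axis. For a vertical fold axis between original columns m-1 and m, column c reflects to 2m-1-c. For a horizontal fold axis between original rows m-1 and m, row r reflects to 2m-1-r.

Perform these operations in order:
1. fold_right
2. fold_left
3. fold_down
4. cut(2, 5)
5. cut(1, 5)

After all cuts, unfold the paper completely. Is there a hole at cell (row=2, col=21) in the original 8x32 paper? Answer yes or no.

Op 1 fold_right: fold axis v@16; visible region now rows[0,8) x cols[16,32) = 8x16
Op 2 fold_left: fold axis v@24; visible region now rows[0,8) x cols[16,24) = 8x8
Op 3 fold_down: fold axis h@4; visible region now rows[4,8) x cols[16,24) = 4x8
Op 4 cut(2, 5): punch at orig (6,21); cuts so far [(6, 21)]; region rows[4,8) x cols[16,24) = 4x8
Op 5 cut(1, 5): punch at orig (5,21); cuts so far [(5, 21), (6, 21)]; region rows[4,8) x cols[16,24) = 4x8
Unfold 1 (reflect across h@4): 4 holes -> [(1, 21), (2, 21), (5, 21), (6, 21)]
Unfold 2 (reflect across v@24): 8 holes -> [(1, 21), (1, 26), (2, 21), (2, 26), (5, 21), (5, 26), (6, 21), (6, 26)]
Unfold 3 (reflect across v@16): 16 holes -> [(1, 5), (1, 10), (1, 21), (1, 26), (2, 5), (2, 10), (2, 21), (2, 26), (5, 5), (5, 10), (5, 21), (5, 26), (6, 5), (6, 10), (6, 21), (6, 26)]
Holes: [(1, 5), (1, 10), (1, 21), (1, 26), (2, 5), (2, 10), (2, 21), (2, 26), (5, 5), (5, 10), (5, 21), (5, 26), (6, 5), (6, 10), (6, 21), (6, 26)]

Answer: yes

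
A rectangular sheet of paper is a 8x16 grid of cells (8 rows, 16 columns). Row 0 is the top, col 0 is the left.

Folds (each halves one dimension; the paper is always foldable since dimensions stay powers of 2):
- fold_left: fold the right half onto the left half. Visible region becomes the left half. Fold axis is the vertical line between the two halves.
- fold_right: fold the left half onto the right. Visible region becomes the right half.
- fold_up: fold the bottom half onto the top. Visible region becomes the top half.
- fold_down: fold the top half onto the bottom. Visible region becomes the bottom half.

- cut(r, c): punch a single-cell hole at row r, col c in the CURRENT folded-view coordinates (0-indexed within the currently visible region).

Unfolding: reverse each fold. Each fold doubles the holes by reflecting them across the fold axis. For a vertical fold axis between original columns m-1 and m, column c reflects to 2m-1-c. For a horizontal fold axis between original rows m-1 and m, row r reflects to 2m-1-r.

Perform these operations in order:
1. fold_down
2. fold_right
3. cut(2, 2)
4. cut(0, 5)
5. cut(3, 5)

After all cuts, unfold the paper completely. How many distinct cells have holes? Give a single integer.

Op 1 fold_down: fold axis h@4; visible region now rows[4,8) x cols[0,16) = 4x16
Op 2 fold_right: fold axis v@8; visible region now rows[4,8) x cols[8,16) = 4x8
Op 3 cut(2, 2): punch at orig (6,10); cuts so far [(6, 10)]; region rows[4,8) x cols[8,16) = 4x8
Op 4 cut(0, 5): punch at orig (4,13); cuts so far [(4, 13), (6, 10)]; region rows[4,8) x cols[8,16) = 4x8
Op 5 cut(3, 5): punch at orig (7,13); cuts so far [(4, 13), (6, 10), (7, 13)]; region rows[4,8) x cols[8,16) = 4x8
Unfold 1 (reflect across v@8): 6 holes -> [(4, 2), (4, 13), (6, 5), (6, 10), (7, 2), (7, 13)]
Unfold 2 (reflect across h@4): 12 holes -> [(0, 2), (0, 13), (1, 5), (1, 10), (3, 2), (3, 13), (4, 2), (4, 13), (6, 5), (6, 10), (7, 2), (7, 13)]

Answer: 12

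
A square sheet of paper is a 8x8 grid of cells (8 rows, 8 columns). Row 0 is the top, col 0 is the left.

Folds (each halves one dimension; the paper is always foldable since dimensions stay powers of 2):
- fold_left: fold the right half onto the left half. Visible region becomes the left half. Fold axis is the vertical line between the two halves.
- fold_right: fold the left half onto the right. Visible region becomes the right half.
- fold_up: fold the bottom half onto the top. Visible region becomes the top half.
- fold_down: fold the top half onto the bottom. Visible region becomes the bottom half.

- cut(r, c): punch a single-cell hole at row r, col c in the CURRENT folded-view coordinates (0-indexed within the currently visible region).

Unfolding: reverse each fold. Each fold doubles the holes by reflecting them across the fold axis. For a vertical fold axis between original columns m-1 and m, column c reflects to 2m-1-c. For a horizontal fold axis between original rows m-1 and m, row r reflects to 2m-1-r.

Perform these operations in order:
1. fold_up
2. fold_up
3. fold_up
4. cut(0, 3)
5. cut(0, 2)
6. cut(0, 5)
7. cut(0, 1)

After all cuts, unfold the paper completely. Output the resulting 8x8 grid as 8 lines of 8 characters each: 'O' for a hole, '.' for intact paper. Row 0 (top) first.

Op 1 fold_up: fold axis h@4; visible region now rows[0,4) x cols[0,8) = 4x8
Op 2 fold_up: fold axis h@2; visible region now rows[0,2) x cols[0,8) = 2x8
Op 3 fold_up: fold axis h@1; visible region now rows[0,1) x cols[0,8) = 1x8
Op 4 cut(0, 3): punch at orig (0,3); cuts so far [(0, 3)]; region rows[0,1) x cols[0,8) = 1x8
Op 5 cut(0, 2): punch at orig (0,2); cuts so far [(0, 2), (0, 3)]; region rows[0,1) x cols[0,8) = 1x8
Op 6 cut(0, 5): punch at orig (0,5); cuts so far [(0, 2), (0, 3), (0, 5)]; region rows[0,1) x cols[0,8) = 1x8
Op 7 cut(0, 1): punch at orig (0,1); cuts so far [(0, 1), (0, 2), (0, 3), (0, 5)]; region rows[0,1) x cols[0,8) = 1x8
Unfold 1 (reflect across h@1): 8 holes -> [(0, 1), (0, 2), (0, 3), (0, 5), (1, 1), (1, 2), (1, 3), (1, 5)]
Unfold 2 (reflect across h@2): 16 holes -> [(0, 1), (0, 2), (0, 3), (0, 5), (1, 1), (1, 2), (1, 3), (1, 5), (2, 1), (2, 2), (2, 3), (2, 5), (3, 1), (3, 2), (3, 3), (3, 5)]
Unfold 3 (reflect across h@4): 32 holes -> [(0, 1), (0, 2), (0, 3), (0, 5), (1, 1), (1, 2), (1, 3), (1, 5), (2, 1), (2, 2), (2, 3), (2, 5), (3, 1), (3, 2), (3, 3), (3, 5), (4, 1), (4, 2), (4, 3), (4, 5), (5, 1), (5, 2), (5, 3), (5, 5), (6, 1), (6, 2), (6, 3), (6, 5), (7, 1), (7, 2), (7, 3), (7, 5)]

Answer: .OOO.O..
.OOO.O..
.OOO.O..
.OOO.O..
.OOO.O..
.OOO.O..
.OOO.O..
.OOO.O..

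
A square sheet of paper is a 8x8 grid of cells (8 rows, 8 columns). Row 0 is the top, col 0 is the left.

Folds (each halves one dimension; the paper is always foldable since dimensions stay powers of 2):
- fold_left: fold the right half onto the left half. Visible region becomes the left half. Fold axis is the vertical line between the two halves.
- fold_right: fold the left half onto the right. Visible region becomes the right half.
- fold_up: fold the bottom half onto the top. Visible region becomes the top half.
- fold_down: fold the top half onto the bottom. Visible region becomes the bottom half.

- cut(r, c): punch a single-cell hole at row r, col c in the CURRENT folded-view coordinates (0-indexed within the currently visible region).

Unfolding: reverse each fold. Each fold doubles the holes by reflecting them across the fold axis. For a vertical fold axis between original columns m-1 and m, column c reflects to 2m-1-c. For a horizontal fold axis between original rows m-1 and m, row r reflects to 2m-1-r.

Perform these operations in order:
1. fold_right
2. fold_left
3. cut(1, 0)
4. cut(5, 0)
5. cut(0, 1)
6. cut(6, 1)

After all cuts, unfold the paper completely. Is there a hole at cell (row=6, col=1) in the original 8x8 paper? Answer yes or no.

Op 1 fold_right: fold axis v@4; visible region now rows[0,8) x cols[4,8) = 8x4
Op 2 fold_left: fold axis v@6; visible region now rows[0,8) x cols[4,6) = 8x2
Op 3 cut(1, 0): punch at orig (1,4); cuts so far [(1, 4)]; region rows[0,8) x cols[4,6) = 8x2
Op 4 cut(5, 0): punch at orig (5,4); cuts so far [(1, 4), (5, 4)]; region rows[0,8) x cols[4,6) = 8x2
Op 5 cut(0, 1): punch at orig (0,5); cuts so far [(0, 5), (1, 4), (5, 4)]; region rows[0,8) x cols[4,6) = 8x2
Op 6 cut(6, 1): punch at orig (6,5); cuts so far [(0, 5), (1, 4), (5, 4), (6, 5)]; region rows[0,8) x cols[4,6) = 8x2
Unfold 1 (reflect across v@6): 8 holes -> [(0, 5), (0, 6), (1, 4), (1, 7), (5, 4), (5, 7), (6, 5), (6, 6)]
Unfold 2 (reflect across v@4): 16 holes -> [(0, 1), (0, 2), (0, 5), (0, 6), (1, 0), (1, 3), (1, 4), (1, 7), (5, 0), (5, 3), (5, 4), (5, 7), (6, 1), (6, 2), (6, 5), (6, 6)]
Holes: [(0, 1), (0, 2), (0, 5), (0, 6), (1, 0), (1, 3), (1, 4), (1, 7), (5, 0), (5, 3), (5, 4), (5, 7), (6, 1), (6, 2), (6, 5), (6, 6)]

Answer: yes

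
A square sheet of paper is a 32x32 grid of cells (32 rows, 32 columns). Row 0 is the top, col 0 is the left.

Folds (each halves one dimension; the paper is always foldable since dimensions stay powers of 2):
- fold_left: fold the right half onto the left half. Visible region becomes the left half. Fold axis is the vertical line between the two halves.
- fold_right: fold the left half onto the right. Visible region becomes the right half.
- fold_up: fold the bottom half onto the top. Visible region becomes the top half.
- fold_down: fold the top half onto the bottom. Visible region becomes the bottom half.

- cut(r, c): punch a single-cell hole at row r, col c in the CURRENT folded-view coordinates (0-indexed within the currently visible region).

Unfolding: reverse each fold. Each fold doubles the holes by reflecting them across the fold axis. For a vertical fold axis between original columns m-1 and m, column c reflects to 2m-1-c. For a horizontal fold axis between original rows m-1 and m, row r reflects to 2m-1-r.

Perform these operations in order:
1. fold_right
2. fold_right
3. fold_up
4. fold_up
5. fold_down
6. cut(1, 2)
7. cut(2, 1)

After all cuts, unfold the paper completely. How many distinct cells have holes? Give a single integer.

Op 1 fold_right: fold axis v@16; visible region now rows[0,32) x cols[16,32) = 32x16
Op 2 fold_right: fold axis v@24; visible region now rows[0,32) x cols[24,32) = 32x8
Op 3 fold_up: fold axis h@16; visible region now rows[0,16) x cols[24,32) = 16x8
Op 4 fold_up: fold axis h@8; visible region now rows[0,8) x cols[24,32) = 8x8
Op 5 fold_down: fold axis h@4; visible region now rows[4,8) x cols[24,32) = 4x8
Op 6 cut(1, 2): punch at orig (5,26); cuts so far [(5, 26)]; region rows[4,8) x cols[24,32) = 4x8
Op 7 cut(2, 1): punch at orig (6,25); cuts so far [(5, 26), (6, 25)]; region rows[4,8) x cols[24,32) = 4x8
Unfold 1 (reflect across h@4): 4 holes -> [(1, 25), (2, 26), (5, 26), (6, 25)]
Unfold 2 (reflect across h@8): 8 holes -> [(1, 25), (2, 26), (5, 26), (6, 25), (9, 25), (10, 26), (13, 26), (14, 25)]
Unfold 3 (reflect across h@16): 16 holes -> [(1, 25), (2, 26), (5, 26), (6, 25), (9, 25), (10, 26), (13, 26), (14, 25), (17, 25), (18, 26), (21, 26), (22, 25), (25, 25), (26, 26), (29, 26), (30, 25)]
Unfold 4 (reflect across v@24): 32 holes -> [(1, 22), (1, 25), (2, 21), (2, 26), (5, 21), (5, 26), (6, 22), (6, 25), (9, 22), (9, 25), (10, 21), (10, 26), (13, 21), (13, 26), (14, 22), (14, 25), (17, 22), (17, 25), (18, 21), (18, 26), (21, 21), (21, 26), (22, 22), (22, 25), (25, 22), (25, 25), (26, 21), (26, 26), (29, 21), (29, 26), (30, 22), (30, 25)]
Unfold 5 (reflect across v@16): 64 holes -> [(1, 6), (1, 9), (1, 22), (1, 25), (2, 5), (2, 10), (2, 21), (2, 26), (5, 5), (5, 10), (5, 21), (5, 26), (6, 6), (6, 9), (6, 22), (6, 25), (9, 6), (9, 9), (9, 22), (9, 25), (10, 5), (10, 10), (10, 21), (10, 26), (13, 5), (13, 10), (13, 21), (13, 26), (14, 6), (14, 9), (14, 22), (14, 25), (17, 6), (17, 9), (17, 22), (17, 25), (18, 5), (18, 10), (18, 21), (18, 26), (21, 5), (21, 10), (21, 21), (21, 26), (22, 6), (22, 9), (22, 22), (22, 25), (25, 6), (25, 9), (25, 22), (25, 25), (26, 5), (26, 10), (26, 21), (26, 26), (29, 5), (29, 10), (29, 21), (29, 26), (30, 6), (30, 9), (30, 22), (30, 25)]

Answer: 64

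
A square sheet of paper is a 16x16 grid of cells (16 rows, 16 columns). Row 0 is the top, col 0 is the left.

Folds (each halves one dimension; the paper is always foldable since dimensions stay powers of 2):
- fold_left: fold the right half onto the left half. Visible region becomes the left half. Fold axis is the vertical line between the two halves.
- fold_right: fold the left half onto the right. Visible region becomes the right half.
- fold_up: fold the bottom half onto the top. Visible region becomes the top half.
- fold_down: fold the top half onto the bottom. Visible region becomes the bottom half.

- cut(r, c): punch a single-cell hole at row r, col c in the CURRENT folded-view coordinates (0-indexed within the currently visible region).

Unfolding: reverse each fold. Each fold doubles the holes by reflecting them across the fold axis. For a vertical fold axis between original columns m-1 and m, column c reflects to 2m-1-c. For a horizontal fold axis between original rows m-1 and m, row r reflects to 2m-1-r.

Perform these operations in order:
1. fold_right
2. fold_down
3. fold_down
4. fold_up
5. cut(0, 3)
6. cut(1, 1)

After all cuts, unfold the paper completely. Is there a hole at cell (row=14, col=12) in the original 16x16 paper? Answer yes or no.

Answer: no

Derivation:
Op 1 fold_right: fold axis v@8; visible region now rows[0,16) x cols[8,16) = 16x8
Op 2 fold_down: fold axis h@8; visible region now rows[8,16) x cols[8,16) = 8x8
Op 3 fold_down: fold axis h@12; visible region now rows[12,16) x cols[8,16) = 4x8
Op 4 fold_up: fold axis h@14; visible region now rows[12,14) x cols[8,16) = 2x8
Op 5 cut(0, 3): punch at orig (12,11); cuts so far [(12, 11)]; region rows[12,14) x cols[8,16) = 2x8
Op 6 cut(1, 1): punch at orig (13,9); cuts so far [(12, 11), (13, 9)]; region rows[12,14) x cols[8,16) = 2x8
Unfold 1 (reflect across h@14): 4 holes -> [(12, 11), (13, 9), (14, 9), (15, 11)]
Unfold 2 (reflect across h@12): 8 holes -> [(8, 11), (9, 9), (10, 9), (11, 11), (12, 11), (13, 9), (14, 9), (15, 11)]
Unfold 3 (reflect across h@8): 16 holes -> [(0, 11), (1, 9), (2, 9), (3, 11), (4, 11), (5, 9), (6, 9), (7, 11), (8, 11), (9, 9), (10, 9), (11, 11), (12, 11), (13, 9), (14, 9), (15, 11)]
Unfold 4 (reflect across v@8): 32 holes -> [(0, 4), (0, 11), (1, 6), (1, 9), (2, 6), (2, 9), (3, 4), (3, 11), (4, 4), (4, 11), (5, 6), (5, 9), (6, 6), (6, 9), (7, 4), (7, 11), (8, 4), (8, 11), (9, 6), (9, 9), (10, 6), (10, 9), (11, 4), (11, 11), (12, 4), (12, 11), (13, 6), (13, 9), (14, 6), (14, 9), (15, 4), (15, 11)]
Holes: [(0, 4), (0, 11), (1, 6), (1, 9), (2, 6), (2, 9), (3, 4), (3, 11), (4, 4), (4, 11), (5, 6), (5, 9), (6, 6), (6, 9), (7, 4), (7, 11), (8, 4), (8, 11), (9, 6), (9, 9), (10, 6), (10, 9), (11, 4), (11, 11), (12, 4), (12, 11), (13, 6), (13, 9), (14, 6), (14, 9), (15, 4), (15, 11)]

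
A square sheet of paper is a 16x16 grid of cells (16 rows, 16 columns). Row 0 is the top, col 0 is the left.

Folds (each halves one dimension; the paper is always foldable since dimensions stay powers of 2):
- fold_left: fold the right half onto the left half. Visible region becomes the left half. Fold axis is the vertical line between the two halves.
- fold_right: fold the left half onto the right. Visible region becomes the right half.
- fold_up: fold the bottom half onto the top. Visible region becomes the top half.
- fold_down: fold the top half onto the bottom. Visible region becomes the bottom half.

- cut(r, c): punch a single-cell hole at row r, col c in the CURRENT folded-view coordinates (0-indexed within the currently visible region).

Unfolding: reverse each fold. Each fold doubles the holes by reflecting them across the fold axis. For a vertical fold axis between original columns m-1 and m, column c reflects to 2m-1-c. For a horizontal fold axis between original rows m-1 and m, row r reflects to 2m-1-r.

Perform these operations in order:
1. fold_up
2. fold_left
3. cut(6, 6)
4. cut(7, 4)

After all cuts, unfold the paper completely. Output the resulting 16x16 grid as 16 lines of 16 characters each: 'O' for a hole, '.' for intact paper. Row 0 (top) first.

Answer: ................
................
................
................
................
................
......O..O......
....O......O....
....O......O....
......O..O......
................
................
................
................
................
................

Derivation:
Op 1 fold_up: fold axis h@8; visible region now rows[0,8) x cols[0,16) = 8x16
Op 2 fold_left: fold axis v@8; visible region now rows[0,8) x cols[0,8) = 8x8
Op 3 cut(6, 6): punch at orig (6,6); cuts so far [(6, 6)]; region rows[0,8) x cols[0,8) = 8x8
Op 4 cut(7, 4): punch at orig (7,4); cuts so far [(6, 6), (7, 4)]; region rows[0,8) x cols[0,8) = 8x8
Unfold 1 (reflect across v@8): 4 holes -> [(6, 6), (6, 9), (7, 4), (7, 11)]
Unfold 2 (reflect across h@8): 8 holes -> [(6, 6), (6, 9), (7, 4), (7, 11), (8, 4), (8, 11), (9, 6), (9, 9)]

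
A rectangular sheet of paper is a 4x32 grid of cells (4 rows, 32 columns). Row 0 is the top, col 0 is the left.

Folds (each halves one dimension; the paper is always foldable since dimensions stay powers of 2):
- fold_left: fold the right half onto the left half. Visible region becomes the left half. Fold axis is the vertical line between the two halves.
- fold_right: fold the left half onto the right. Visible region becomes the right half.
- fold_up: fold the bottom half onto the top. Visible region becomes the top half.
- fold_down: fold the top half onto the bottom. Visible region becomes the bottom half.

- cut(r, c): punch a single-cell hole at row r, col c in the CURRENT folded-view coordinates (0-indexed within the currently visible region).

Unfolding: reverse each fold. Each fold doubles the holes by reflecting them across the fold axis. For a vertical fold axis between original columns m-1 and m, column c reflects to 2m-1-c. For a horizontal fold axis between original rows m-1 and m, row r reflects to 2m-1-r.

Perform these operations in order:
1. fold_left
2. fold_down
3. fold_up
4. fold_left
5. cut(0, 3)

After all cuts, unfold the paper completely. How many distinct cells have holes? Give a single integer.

Answer: 16

Derivation:
Op 1 fold_left: fold axis v@16; visible region now rows[0,4) x cols[0,16) = 4x16
Op 2 fold_down: fold axis h@2; visible region now rows[2,4) x cols[0,16) = 2x16
Op 3 fold_up: fold axis h@3; visible region now rows[2,3) x cols[0,16) = 1x16
Op 4 fold_left: fold axis v@8; visible region now rows[2,3) x cols[0,8) = 1x8
Op 5 cut(0, 3): punch at orig (2,3); cuts so far [(2, 3)]; region rows[2,3) x cols[0,8) = 1x8
Unfold 1 (reflect across v@8): 2 holes -> [(2, 3), (2, 12)]
Unfold 2 (reflect across h@3): 4 holes -> [(2, 3), (2, 12), (3, 3), (3, 12)]
Unfold 3 (reflect across h@2): 8 holes -> [(0, 3), (0, 12), (1, 3), (1, 12), (2, 3), (2, 12), (3, 3), (3, 12)]
Unfold 4 (reflect across v@16): 16 holes -> [(0, 3), (0, 12), (0, 19), (0, 28), (1, 3), (1, 12), (1, 19), (1, 28), (2, 3), (2, 12), (2, 19), (2, 28), (3, 3), (3, 12), (3, 19), (3, 28)]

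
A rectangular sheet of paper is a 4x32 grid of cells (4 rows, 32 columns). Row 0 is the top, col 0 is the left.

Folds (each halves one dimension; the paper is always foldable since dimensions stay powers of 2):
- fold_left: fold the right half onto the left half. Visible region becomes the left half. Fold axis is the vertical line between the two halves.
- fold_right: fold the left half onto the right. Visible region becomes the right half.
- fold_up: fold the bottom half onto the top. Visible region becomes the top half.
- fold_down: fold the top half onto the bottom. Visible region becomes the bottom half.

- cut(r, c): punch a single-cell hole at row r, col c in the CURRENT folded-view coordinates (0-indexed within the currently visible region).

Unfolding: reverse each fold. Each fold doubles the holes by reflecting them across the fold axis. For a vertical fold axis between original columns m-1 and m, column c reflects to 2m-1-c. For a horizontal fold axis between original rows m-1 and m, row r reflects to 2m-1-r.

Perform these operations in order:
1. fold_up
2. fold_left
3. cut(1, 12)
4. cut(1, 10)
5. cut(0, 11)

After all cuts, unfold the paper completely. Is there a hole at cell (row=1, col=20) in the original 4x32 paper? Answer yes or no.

Answer: no

Derivation:
Op 1 fold_up: fold axis h@2; visible region now rows[0,2) x cols[0,32) = 2x32
Op 2 fold_left: fold axis v@16; visible region now rows[0,2) x cols[0,16) = 2x16
Op 3 cut(1, 12): punch at orig (1,12); cuts so far [(1, 12)]; region rows[0,2) x cols[0,16) = 2x16
Op 4 cut(1, 10): punch at orig (1,10); cuts so far [(1, 10), (1, 12)]; region rows[0,2) x cols[0,16) = 2x16
Op 5 cut(0, 11): punch at orig (0,11); cuts so far [(0, 11), (1, 10), (1, 12)]; region rows[0,2) x cols[0,16) = 2x16
Unfold 1 (reflect across v@16): 6 holes -> [(0, 11), (0, 20), (1, 10), (1, 12), (1, 19), (1, 21)]
Unfold 2 (reflect across h@2): 12 holes -> [(0, 11), (0, 20), (1, 10), (1, 12), (1, 19), (1, 21), (2, 10), (2, 12), (2, 19), (2, 21), (3, 11), (3, 20)]
Holes: [(0, 11), (0, 20), (1, 10), (1, 12), (1, 19), (1, 21), (2, 10), (2, 12), (2, 19), (2, 21), (3, 11), (3, 20)]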